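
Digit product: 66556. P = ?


6 × 6 × 5 × 5 × 6 = 5400


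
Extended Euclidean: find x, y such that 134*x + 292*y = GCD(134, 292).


Tabular extended Euclidean (each row: r = 134*s + 292*t):
r=134, s=1, t=0
r=292, s=0, t=1
q=0: r=134, s=1, t=0   [134*(1) + 292*(0) = 134]
q=2: r=24, s=-2, t=1   [134*(-2) + 292*(1) = 24]
q=5: r=14, s=11, t=-5   [134*(11) + 292*(-5) = 14]
q=1: r=10, s=-13, t=6   [134*(-13) + 292*(6) = 10]
q=1: r=4, s=24, t=-11   [134*(24) + 292*(-11) = 4]
q=2: r=2, s=-61, t=28   [134*(-61) + 292*(28) = 2]
q=2: r=0, s=146, t=-67   [134*(146) + 292*(-67) = 0]
GCD = 2; from the row with r=2: x=-61, y=28
Check: 134*(-61) + 292*(28) = -8174 + 8176 = 2

GCD = 2, x = -61, y = 28


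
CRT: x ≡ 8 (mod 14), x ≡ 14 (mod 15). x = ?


M = 14*15 = 210
M1 = M/14 = 15, M2 = M/15 = 14
M1^(-1) mod 14 = 1, M2^(-1) mod 15 = 14
x = 8*15*1 + 14*14*14 = 2864
2864 mod 210 = 134
Check: 134 mod 14 = 8 ✓, 134 mod 15 = 14 ✓

x ≡ 134 (mod 210)


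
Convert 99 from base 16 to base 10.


99 (base 16) = 153 (decimal)
153 (decimal) = 153 (base 10)


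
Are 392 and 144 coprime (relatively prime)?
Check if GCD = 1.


Euclidean algorithm:
392 = 2 * 144 + 104
144 = 1 * 104 + 40
104 = 2 * 40 + 24
40 = 1 * 24 + 16
24 = 1 * 16 + 8
16 = 2 * 8 + 0
GCD(392, 144) = 8

No, not coprime (GCD = 8)


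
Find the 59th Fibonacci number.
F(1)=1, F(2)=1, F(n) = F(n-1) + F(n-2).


Sequence: 1, 1, 2, 3, 5, 8, 13, 21, 34, 55, 89, 144, 233, 377, 610, 987, 1597, 2584, 4181, 6765, 10946, 17711, 28657, 46368, 75025, 121393, 196418, 317811, 514229, 832040, 1346269, 2178309, 3524578, 5702887, 9227465, 14930352, 24157817, 39088169, 63245986, 102334155, 165580141, 267914296, 433494437, 701408733, 1134903170, 1836311903, 2971215073, 4807526976, 7778742049, 12586269025, 20365011074, 32951280099, 53316291173, 86267571272, 139583862445, 225851433717, 365435296162, 591286729879, 956722026041
F(59) = 956722026041


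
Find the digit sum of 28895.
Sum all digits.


2 + 8 + 8 + 9 + 5 = 32


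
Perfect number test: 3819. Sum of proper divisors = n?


Proper divisors of 3819: 1, 3, 19, 57, 67, 201, 1273
Sum = 1 + 3 + 19 + 57 + 67 + 201 + 1273 = 1621

No, 3819 is not perfect (1621 ≠ 3819)


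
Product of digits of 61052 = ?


6 × 1 × 0 × 5 × 2 = 0


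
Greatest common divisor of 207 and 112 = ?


207 = 1 * 112 + 95
112 = 1 * 95 + 17
95 = 5 * 17 + 10
17 = 1 * 10 + 7
10 = 1 * 7 + 3
7 = 2 * 3 + 1
3 = 3 * 1 + 0
GCD = 1


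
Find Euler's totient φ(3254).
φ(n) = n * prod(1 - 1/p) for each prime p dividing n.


3254 = 2 × 1627
Prime factors: 2, 1627
φ(3254) = 3254 × (1-1/2) × (1-1/1627)
= 3254 × 1/2 × 1626/1627 = 1626

φ(3254) = 1626


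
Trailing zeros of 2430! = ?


floor(2430/5) = 486
floor(2430/25) = 97
floor(2430/125) = 19
floor(2430/625) = 3
Total = 605

605 trailing zeros


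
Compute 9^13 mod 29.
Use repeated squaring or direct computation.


9^1 mod 29 = 9
9^2 mod 29 = 23
9^3 mod 29 = 4
9^4 mod 29 = 7
9^5 mod 29 = 5
9^6 mod 29 = 16
9^7 mod 29 = 28
9^8 mod 29 = 20
9^9 mod 29 = 6
9^10 mod 29 = 25
9^11 mod 29 = 22
9^12 mod 29 = 24
9^13 mod 29 = 13


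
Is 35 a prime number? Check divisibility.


35 / 5 = 7 (exact division)
35 is NOT prime.

No, 35 is not prime


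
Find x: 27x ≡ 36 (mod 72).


GCD(27, 72) = 9 divides 36
Divide: 3x ≡ 4 (mod 8)
x ≡ 4 (mod 8)


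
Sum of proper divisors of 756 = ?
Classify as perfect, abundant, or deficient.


Proper divisors: 1, 2, 3, 4, 6, 7, 9, 12, 14, 18, 21, 27, 28, 36, 42, 54, 63, 84, 108, 126, 189, 252, 378
Sum = 1 + 2 + 3 + 4 + 6 + 7 + 9 + 12 + 14 + 18 + 21 + 27 + 28 + 36 + 42 + 54 + 63 + 84 + 108 + 126 + 189 + 252 + 378 = 1484
1484 > 756 → abundant

s(756) = 1484 (abundant)


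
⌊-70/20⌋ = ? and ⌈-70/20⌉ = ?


-70/20 = -3.5000
floor = -4
ceil = -3

floor = -4, ceil = -3


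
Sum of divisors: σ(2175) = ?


Divisors of 2175: 1, 3, 5, 15, 25, 29, 75, 87, 145, 435, 725, 2175
Sum = 1 + 3 + 5 + 15 + 25 + 29 + 75 + 87 + 145 + 435 + 725 + 2175 = 3720

σ(2175) = 3720


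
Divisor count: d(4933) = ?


4933 = 4933^1
d(4933) = (1+1) = 2

2 divisors


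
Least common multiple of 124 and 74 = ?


GCD(124, 74) = 2
LCM = 124*74/2 = 9176/2 = 4588

LCM = 4588


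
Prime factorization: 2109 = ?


2109 / 3 = 703
703 / 19 = 37
37 / 37 = 1
2109 = 3 × 19 × 37


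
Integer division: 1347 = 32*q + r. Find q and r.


1347 = 32 * 42 + 3
Check: 1344 + 3 = 1347

q = 42, r = 3


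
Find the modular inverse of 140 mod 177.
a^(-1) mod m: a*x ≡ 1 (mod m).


Use the extended Euclidean algorithm on (177, 140); each row r = 177*s + 140*t:
r=177, s=1, t=0
r=140, s=0, t=1
q=1: r=37, s=1, t=-1   [177*(1) + 140*(-1) = 37]
q=3: r=29, s=-3, t=4   [177*(-3) + 140*(4) = 29]
q=1: r=8, s=4, t=-5   [177*(4) + 140*(-5) = 8]
q=3: r=5, s=-15, t=19   [177*(-15) + 140*(19) = 5]
q=1: r=3, s=19, t=-24   [177*(19) + 140*(-24) = 3]
q=1: r=2, s=-34, t=43   [177*(-34) + 140*(43) = 2]
q=1: r=1, s=53, t=-67   [177*(53) + 140*(-67) = 1]
q=2: r=0, s=-140, t=177   [177*(-140) + 140*(177) = 0]
GCD = 1 with t = -67, so 140*(-67) ≡ 1 (mod 177)
Inverse = -67 mod 177 = 110
Check: 140 * 110 = 15400 ≡ 1 (mod 177)

140^(-1) ≡ 110 (mod 177)


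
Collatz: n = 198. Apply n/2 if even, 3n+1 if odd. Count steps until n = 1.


198 → 99 → 298 → 149 → 448 → 224 → 112 → 56 → 28 → 14 → 7 → 22 → 11 → 34 → 17 → 52 → 26 → 13 → 40 → 20 → 10 → 5 → 16 → 8 → 4 → 2 → 1
Total steps = 26

26 steps


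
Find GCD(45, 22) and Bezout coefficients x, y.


Tabular extended Euclidean (each row: r = 45*s + 22*t):
r=45, s=1, t=0
r=22, s=0, t=1
q=2: r=1, s=1, t=-2   [45*(1) + 22*(-2) = 1]
q=22: r=0, s=-22, t=45   [45*(-22) + 22*(45) = 0]
GCD = 1; from the row with r=1: x=1, y=-2
Check: 45*(1) + 22*(-2) = 45 - 44 = 1

GCD = 1, x = 1, y = -2


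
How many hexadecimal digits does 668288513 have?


668288513 in base 16 = 27D54601
Number of digits = 8

8 digits (base 16)


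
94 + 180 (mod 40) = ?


94 + 180 = 274
274 mod 40 = 34


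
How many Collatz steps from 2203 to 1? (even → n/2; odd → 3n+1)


2203 → 6610 → 3305 → 9916 → 4958 → 2479 → 7438 → 3719 → 11158 → 5579 → 16738 → 8369 → 25108 → 12554 → 6277 → 18832 → 9416 → 4708 → 2354 → 1177 → 3532 → 1766 → 883 → 2650 → 1325 → 3976 → 1988 → 994 → 497 → 1492 → 746 → 373 → 1120 → 560 → 280 → 140 → 70 → 35 → 106 → 53 → 160 → 80 → 40 → 20 → 10 → 5 → 16 → 8 → 4 → 2 → 1
Total steps = 50

50 steps


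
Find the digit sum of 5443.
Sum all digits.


5 + 4 + 4 + 3 = 16


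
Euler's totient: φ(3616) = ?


3616 = 2^5 × 113
Prime factors: 2, 113
φ(3616) = 3616 × (1-1/2) × (1-1/113)
= 3616 × 1/2 × 112/113 = 1792

φ(3616) = 1792


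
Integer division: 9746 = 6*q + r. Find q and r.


9746 = 6 * 1624 + 2
Check: 9744 + 2 = 9746

q = 1624, r = 2


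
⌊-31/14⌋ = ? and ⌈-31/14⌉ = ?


-31/14 = -2.2143
floor = -3
ceil = -2

floor = -3, ceil = -2


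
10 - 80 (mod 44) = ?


10 - 80 = -70
-70 mod 44 = 18


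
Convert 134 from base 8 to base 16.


134 (base 8) = 92 (decimal)
92 (decimal) = 5C (base 16)


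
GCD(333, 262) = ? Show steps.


333 = 1 * 262 + 71
262 = 3 * 71 + 49
71 = 1 * 49 + 22
49 = 2 * 22 + 5
22 = 4 * 5 + 2
5 = 2 * 2 + 1
2 = 2 * 1 + 0
GCD = 1


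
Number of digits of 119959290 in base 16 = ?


119959290 in base 16 = 7266EFA
Number of digits = 7

7 digits (base 16)


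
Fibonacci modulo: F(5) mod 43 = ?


F(k) mod 43 for k=1..5:
1, 1, 2, 3, 5
F(5) mod 43 = 5


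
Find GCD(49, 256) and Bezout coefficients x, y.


Tabular extended Euclidean (each row: r = 49*s + 256*t):
r=49, s=1, t=0
r=256, s=0, t=1
q=0: r=49, s=1, t=0   [49*(1) + 256*(0) = 49]
q=5: r=11, s=-5, t=1   [49*(-5) + 256*(1) = 11]
q=4: r=5, s=21, t=-4   [49*(21) + 256*(-4) = 5]
q=2: r=1, s=-47, t=9   [49*(-47) + 256*(9) = 1]
q=5: r=0, s=256, t=-49   [49*(256) + 256*(-49) = 0]
GCD = 1; from the row with r=1: x=-47, y=9
Check: 49*(-47) + 256*(9) = -2303 + 2304 = 1

GCD = 1, x = -47, y = 9


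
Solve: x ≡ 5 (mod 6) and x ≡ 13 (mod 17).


M = 6*17 = 102
M1 = M/6 = 17, M2 = M/17 = 6
M1^(-1) mod 6 = 5, M2^(-1) mod 17 = 3
x = 5*17*5 + 13*6*3 = 659
659 mod 102 = 47
Check: 47 mod 6 = 5 ✓, 47 mod 17 = 13 ✓

x ≡ 47 (mod 102)


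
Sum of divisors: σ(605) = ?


Divisors of 605: 1, 5, 11, 55, 121, 605
Sum = 1 + 5 + 11 + 55 + 121 + 605 = 798

σ(605) = 798


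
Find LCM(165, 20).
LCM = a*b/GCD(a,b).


GCD(165, 20) = 5
LCM = 165*20/5 = 3300/5 = 660

LCM = 660


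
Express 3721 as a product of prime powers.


3721 / 61 = 61
61 / 61 = 1
3721 = 61^2


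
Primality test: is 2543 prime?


Check divisors up to sqrt(2543) = 50.4282
No divisors found.
2543 is prime.

Yes, 2543 is prime


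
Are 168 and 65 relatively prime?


Euclidean algorithm:
168 = 2 * 65 + 38
65 = 1 * 38 + 27
38 = 1 * 27 + 11
27 = 2 * 11 + 5
11 = 2 * 5 + 1
5 = 5 * 1 + 0
GCD(168, 65) = 1

Yes, coprime (GCD = 1)


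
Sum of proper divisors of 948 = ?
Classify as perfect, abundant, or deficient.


Proper divisors: 1, 2, 3, 4, 6, 12, 79, 158, 237, 316, 474
Sum = 1 + 2 + 3 + 4 + 6 + 12 + 79 + 158 + 237 + 316 + 474 = 1292
1292 > 948 → abundant

s(948) = 1292 (abundant)


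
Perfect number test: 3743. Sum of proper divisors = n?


Proper divisors of 3743: 1, 19, 197
Sum = 1 + 19 + 197 = 217

No, 3743 is not perfect (217 ≠ 3743)


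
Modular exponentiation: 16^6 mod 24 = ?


16^1 mod 24 = 16
16^2 mod 24 = 16
16^3 mod 24 = 16
16^4 mod 24 = 16
16^5 mod 24 = 16
16^6 mod 24 = 16


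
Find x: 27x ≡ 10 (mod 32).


GCD(27, 32) = 1, unique solution
a^(-1) mod 32 = 19
x = 19 * 10 mod 32 = 30

x ≡ 30 (mod 32)


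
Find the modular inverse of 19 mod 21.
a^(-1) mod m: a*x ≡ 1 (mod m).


Use the extended Euclidean algorithm on (21, 19); each row r = 21*s + 19*t:
r=21, s=1, t=0
r=19, s=0, t=1
q=1: r=2, s=1, t=-1   [21*(1) + 19*(-1) = 2]
q=9: r=1, s=-9, t=10   [21*(-9) + 19*(10) = 1]
q=2: r=0, s=19, t=-21   [21*(19) + 19*(-21) = 0]
GCD = 1 with t = 10, so 19*(10) ≡ 1 (mod 21)
Inverse = 10 mod 21 = 10
Check: 19 * 10 = 190 ≡ 1 (mod 21)

19^(-1) ≡ 10 (mod 21)


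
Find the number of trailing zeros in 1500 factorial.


floor(1500/5) = 300
floor(1500/25) = 60
floor(1500/125) = 12
floor(1500/625) = 2
Total = 374

374 trailing zeros


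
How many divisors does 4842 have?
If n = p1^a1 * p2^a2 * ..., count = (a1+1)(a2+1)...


4842 = 2^1 × 3^2 × 269^1
d(4842) = (1+1) × (2+1) × (1+1) = 12

12 divisors


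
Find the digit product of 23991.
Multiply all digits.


2 × 3 × 9 × 9 × 1 = 486


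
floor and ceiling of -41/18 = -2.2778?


-41/18 = -2.2778
floor = -3
ceil = -2

floor = -3, ceil = -2


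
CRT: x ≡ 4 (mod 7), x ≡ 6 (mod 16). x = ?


M = 7*16 = 112
M1 = M/7 = 16, M2 = M/16 = 7
M1^(-1) mod 7 = 4, M2^(-1) mod 16 = 7
x = 4*16*4 + 6*7*7 = 550
550 mod 112 = 102
Check: 102 mod 7 = 4 ✓, 102 mod 16 = 6 ✓

x ≡ 102 (mod 112)


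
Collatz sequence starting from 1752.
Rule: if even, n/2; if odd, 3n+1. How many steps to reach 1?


1752 → 876 → 438 → 219 → 658 → 329 → 988 → 494 → 247 → 742 → 371 → 1114 → 557 → 1672 → 836 → 418 → 209 → 628 → 314 → 157 → 472 → 236 → 118 → 59 → 178 → 89 → 268 → 134 → 67 → 202 → 101 → 304 → 152 → 76 → 38 → 19 → 58 → 29 → 88 → 44 → 22 → 11 → 34 → 17 → 52 → 26 → 13 → 40 → 20 → 10 → 5 → 16 → 8 → 4 → 2 → 1
Total steps = 55

55 steps


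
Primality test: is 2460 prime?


2460 / 2 = 1230 (exact division)
2460 is NOT prime.

No, 2460 is not prime


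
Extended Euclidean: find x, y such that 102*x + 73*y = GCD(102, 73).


Tabular extended Euclidean (each row: r = 102*s + 73*t):
r=102, s=1, t=0
r=73, s=0, t=1
q=1: r=29, s=1, t=-1   [102*(1) + 73*(-1) = 29]
q=2: r=15, s=-2, t=3   [102*(-2) + 73*(3) = 15]
q=1: r=14, s=3, t=-4   [102*(3) + 73*(-4) = 14]
q=1: r=1, s=-5, t=7   [102*(-5) + 73*(7) = 1]
q=14: r=0, s=73, t=-102   [102*(73) + 73*(-102) = 0]
GCD = 1; from the row with r=1: x=-5, y=7
Check: 102*(-5) + 73*(7) = -510 + 511 = 1

GCD = 1, x = -5, y = 7


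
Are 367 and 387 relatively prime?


Euclidean algorithm:
387 = 1 * 367 + 20
367 = 18 * 20 + 7
20 = 2 * 7 + 6
7 = 1 * 6 + 1
6 = 6 * 1 + 0
GCD(367, 387) = 1

Yes, coprime (GCD = 1)


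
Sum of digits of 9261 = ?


9 + 2 + 6 + 1 = 18


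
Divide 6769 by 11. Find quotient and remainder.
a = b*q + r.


6769 = 11 * 615 + 4
Check: 6765 + 4 = 6769

q = 615, r = 4


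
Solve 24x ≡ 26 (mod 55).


GCD(24, 55) = 1, unique solution
a^(-1) mod 55 = 39
x = 39 * 26 mod 55 = 24

x ≡ 24 (mod 55)


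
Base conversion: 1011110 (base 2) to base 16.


1011110 (base 2) = 94 (decimal)
94 (decimal) = 5E (base 16)


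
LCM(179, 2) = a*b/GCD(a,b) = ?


GCD(179, 2) = 1
LCM = 179*2/1 = 358/1 = 358

LCM = 358


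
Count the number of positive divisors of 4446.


4446 = 2^1 × 3^2 × 13^1 × 19^1
d(4446) = (1+1) × (2+1) × (1+1) × (1+1) = 24

24 divisors


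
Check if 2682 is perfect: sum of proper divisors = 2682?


Proper divisors of 2682: 1, 2, 3, 6, 9, 18, 149, 298, 447, 894, 1341
Sum = 1 + 2 + 3 + 6 + 9 + 18 + 149 + 298 + 447 + 894 + 1341 = 3168

No, 2682 is not perfect (3168 ≠ 2682)


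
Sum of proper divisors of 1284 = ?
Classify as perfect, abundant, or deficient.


Proper divisors: 1, 2, 3, 4, 6, 12, 107, 214, 321, 428, 642
Sum = 1 + 2 + 3 + 4 + 6 + 12 + 107 + 214 + 321 + 428 + 642 = 1740
1740 > 1284 → abundant

s(1284) = 1740 (abundant)


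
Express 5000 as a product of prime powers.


5000 / 2 = 2500
2500 / 2 = 1250
1250 / 2 = 625
625 / 5 = 125
125 / 5 = 25
25 / 5 = 5
5 / 5 = 1
5000 = 2^3 × 5^4


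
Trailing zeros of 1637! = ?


floor(1637/5) = 327
floor(1637/25) = 65
floor(1637/125) = 13
floor(1637/625) = 2
Total = 407

407 trailing zeros


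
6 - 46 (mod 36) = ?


6 - 46 = -40
-40 mod 36 = 32


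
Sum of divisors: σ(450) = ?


Divisors of 450: 1, 2, 3, 5, 6, 9, 10, 15, 18, 25, 30, 45, 50, 75, 90, 150, 225, 450
Sum = 1 + 2 + 3 + 5 + 6 + 9 + 10 + 15 + 18 + 25 + 30 + 45 + 50 + 75 + 90 + 150 + 225 + 450 = 1209

σ(450) = 1209


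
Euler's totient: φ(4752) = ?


4752 = 2^4 × 3^3 × 11
Prime factors: 2, 3, 11
φ(4752) = 4752 × (1-1/2) × (1-1/3) × (1-1/11)
= 4752 × 1/2 × 2/3 × 10/11 = 1440

φ(4752) = 1440


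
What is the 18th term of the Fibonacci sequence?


Sequence: 1, 1, 2, 3, 5, 8, 13, 21, 34, 55, 89, 144, 233, 377, 610, 987, 1597, 2584
F(18) = 2584


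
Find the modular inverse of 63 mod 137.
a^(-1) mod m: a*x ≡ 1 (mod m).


Use the extended Euclidean algorithm on (137, 63); each row r = 137*s + 63*t:
r=137, s=1, t=0
r=63, s=0, t=1
q=2: r=11, s=1, t=-2   [137*(1) + 63*(-2) = 11]
q=5: r=8, s=-5, t=11   [137*(-5) + 63*(11) = 8]
q=1: r=3, s=6, t=-13   [137*(6) + 63*(-13) = 3]
q=2: r=2, s=-17, t=37   [137*(-17) + 63*(37) = 2]
q=1: r=1, s=23, t=-50   [137*(23) + 63*(-50) = 1]
q=2: r=0, s=-63, t=137   [137*(-63) + 63*(137) = 0]
GCD = 1 with t = -50, so 63*(-50) ≡ 1 (mod 137)
Inverse = -50 mod 137 = 87
Check: 63 * 87 = 5481 ≡ 1 (mod 137)

63^(-1) ≡ 87 (mod 137)


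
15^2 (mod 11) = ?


15^1 mod 11 = 4
15^2 mod 11 = 5


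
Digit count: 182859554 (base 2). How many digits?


182859554 in base 2 = 1010111001100011011100100010
Number of digits = 28

28 digits (base 2)


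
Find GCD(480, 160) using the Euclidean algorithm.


480 = 3 * 160 + 0
GCD = 160


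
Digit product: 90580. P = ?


9 × 0 × 5 × 8 × 0 = 0


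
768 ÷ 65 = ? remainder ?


768 = 65 * 11 + 53
Check: 715 + 53 = 768

q = 11, r = 53


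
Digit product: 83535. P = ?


8 × 3 × 5 × 3 × 5 = 1800


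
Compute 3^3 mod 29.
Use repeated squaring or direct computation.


3^1 mod 29 = 3
3^2 mod 29 = 9
3^3 mod 29 = 27


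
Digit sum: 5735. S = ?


5 + 7 + 3 + 5 = 20


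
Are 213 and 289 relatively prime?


Euclidean algorithm:
289 = 1 * 213 + 76
213 = 2 * 76 + 61
76 = 1 * 61 + 15
61 = 4 * 15 + 1
15 = 15 * 1 + 0
GCD(213, 289) = 1

Yes, coprime (GCD = 1)


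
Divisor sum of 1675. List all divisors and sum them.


Divisors of 1675: 1, 5, 25, 67, 335, 1675
Sum = 1 + 5 + 25 + 67 + 335 + 1675 = 2108

σ(1675) = 2108


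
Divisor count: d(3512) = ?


3512 = 2^3 × 439^1
d(3512) = (3+1) × (1+1) = 8

8 divisors


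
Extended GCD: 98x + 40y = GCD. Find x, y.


Tabular extended Euclidean (each row: r = 98*s + 40*t):
r=98, s=1, t=0
r=40, s=0, t=1
q=2: r=18, s=1, t=-2   [98*(1) + 40*(-2) = 18]
q=2: r=4, s=-2, t=5   [98*(-2) + 40*(5) = 4]
q=4: r=2, s=9, t=-22   [98*(9) + 40*(-22) = 2]
q=2: r=0, s=-20, t=49   [98*(-20) + 40*(49) = 0]
GCD = 2; from the row with r=2: x=9, y=-22
Check: 98*(9) + 40*(-22) = 882 - 880 = 2

GCD = 2, x = 9, y = -22


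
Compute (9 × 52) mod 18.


9 × 52 = 468
468 mod 18 = 0


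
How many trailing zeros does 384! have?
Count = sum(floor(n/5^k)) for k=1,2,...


floor(384/5) = 76
floor(384/25) = 15
floor(384/125) = 3
Total = 94

94 trailing zeros


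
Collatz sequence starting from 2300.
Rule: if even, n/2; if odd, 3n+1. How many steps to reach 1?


2300 → 1150 → 575 → 1726 → 863 → 2590 → 1295 → 3886 → 1943 → 5830 → 2915 → 8746 → 4373 → 13120 → 6560 → 3280 → 1640 → 820 → 410 → 205 → 616 → 308 → 154 → 77 → 232 → 116 → 58 → 29 → 88 → 44 → 22 → 11 → 34 → 17 → 52 → 26 → 13 → 40 → 20 → 10 → 5 → 16 → 8 → 4 → 2 → 1
Total steps = 45

45 steps


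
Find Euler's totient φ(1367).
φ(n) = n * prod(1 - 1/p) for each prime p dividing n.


1367 = 1367
Prime factors: 1367
φ(1367) = 1367 × (1-1/1367)
= 1367 × 1366/1367 = 1366

φ(1367) = 1366


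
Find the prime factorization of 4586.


4586 / 2 = 2293
2293 / 2293 = 1
4586 = 2 × 2293


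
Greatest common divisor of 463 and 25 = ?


463 = 18 * 25 + 13
25 = 1 * 13 + 12
13 = 1 * 12 + 1
12 = 12 * 1 + 0
GCD = 1


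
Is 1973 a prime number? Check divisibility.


Check divisors up to sqrt(1973) = 44.4185
No divisors found.
1973 is prime.

Yes, 1973 is prime


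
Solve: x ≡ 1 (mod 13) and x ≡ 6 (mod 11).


M = 13*11 = 143
M1 = M/13 = 11, M2 = M/11 = 13
M1^(-1) mod 13 = 6, M2^(-1) mod 11 = 6
x = 1*11*6 + 6*13*6 = 534
534 mod 143 = 105
Check: 105 mod 13 = 1 ✓, 105 mod 11 = 6 ✓

x ≡ 105 (mod 143)


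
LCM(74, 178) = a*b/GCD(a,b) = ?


GCD(74, 178) = 2
LCM = 74*178/2 = 13172/2 = 6586

LCM = 6586


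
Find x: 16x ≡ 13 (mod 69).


GCD(16, 69) = 1, unique solution
a^(-1) mod 69 = 13
x = 13 * 13 mod 69 = 31

x ≡ 31 (mod 69)


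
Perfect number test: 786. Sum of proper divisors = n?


Proper divisors of 786: 1, 2, 3, 6, 131, 262, 393
Sum = 1 + 2 + 3 + 6 + 131 + 262 + 393 = 798

No, 786 is not perfect (798 ≠ 786)


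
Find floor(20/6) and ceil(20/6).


20/6 = 3.3333
floor = 3
ceil = 4

floor = 3, ceil = 4


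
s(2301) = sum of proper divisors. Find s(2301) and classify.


Proper divisors: 1, 3, 13, 39, 59, 177, 767
Sum = 1 + 3 + 13 + 39 + 59 + 177 + 767 = 1059
1059 < 2301 → deficient

s(2301) = 1059 (deficient)


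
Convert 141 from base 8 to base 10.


141 (base 8) = 97 (decimal)
97 (decimal) = 97 (base 10)


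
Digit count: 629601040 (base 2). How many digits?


629601040 in base 2 = 100101100001101111001100010000
Number of digits = 30

30 digits (base 2)


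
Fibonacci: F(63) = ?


Sequence: 1, 1, 2, 3, 5, 8, 13, 21, 34, 55, 89, 144, 233, 377, 610, 987, 1597, 2584, 4181, 6765, 10946, 17711, 28657, 46368, 75025, 121393, 196418, 317811, 514229, 832040, 1346269, 2178309, 3524578, 5702887, 9227465, 14930352, 24157817, 39088169, 63245986, 102334155, 165580141, 267914296, 433494437, 701408733, 1134903170, 1836311903, 2971215073, 4807526976, 7778742049, 12586269025, 20365011074, 32951280099, 53316291173, 86267571272, 139583862445, 225851433717, 365435296162, 591286729879, 956722026041, 1548008755920, 2504730781961, 4052739537881, 6557470319842
F(63) = 6557470319842


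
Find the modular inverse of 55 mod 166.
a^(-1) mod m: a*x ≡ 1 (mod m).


Use the extended Euclidean algorithm on (166, 55); each row r = 166*s + 55*t:
r=166, s=1, t=0
r=55, s=0, t=1
q=3: r=1, s=1, t=-3   [166*(1) + 55*(-3) = 1]
q=55: r=0, s=-55, t=166   [166*(-55) + 55*(166) = 0]
GCD = 1 with t = -3, so 55*(-3) ≡ 1 (mod 166)
Inverse = -3 mod 166 = 163
Check: 55 * 163 = 8965 ≡ 1 (mod 166)

55^(-1) ≡ 163 (mod 166)


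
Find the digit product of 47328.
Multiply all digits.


4 × 7 × 3 × 2 × 8 = 1344


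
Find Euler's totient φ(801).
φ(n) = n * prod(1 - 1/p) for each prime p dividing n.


801 = 3^2 × 89
Prime factors: 3, 89
φ(801) = 801 × (1-1/3) × (1-1/89)
= 801 × 2/3 × 88/89 = 528

φ(801) = 528


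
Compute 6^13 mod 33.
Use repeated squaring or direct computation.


6^1 mod 33 = 6
6^2 mod 33 = 3
6^3 mod 33 = 18
6^4 mod 33 = 9
6^5 mod 33 = 21
6^6 mod 33 = 27
6^7 mod 33 = 30
6^8 mod 33 = 15
6^9 mod 33 = 24
6^10 mod 33 = 12
6^11 mod 33 = 6
6^12 mod 33 = 3
6^13 mod 33 = 18


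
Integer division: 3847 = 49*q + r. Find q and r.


3847 = 49 * 78 + 25
Check: 3822 + 25 = 3847

q = 78, r = 25


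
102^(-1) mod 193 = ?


Use the extended Euclidean algorithm on (193, 102); each row r = 193*s + 102*t:
r=193, s=1, t=0
r=102, s=0, t=1
q=1: r=91, s=1, t=-1   [193*(1) + 102*(-1) = 91]
q=1: r=11, s=-1, t=2   [193*(-1) + 102*(2) = 11]
q=8: r=3, s=9, t=-17   [193*(9) + 102*(-17) = 3]
q=3: r=2, s=-28, t=53   [193*(-28) + 102*(53) = 2]
q=1: r=1, s=37, t=-70   [193*(37) + 102*(-70) = 1]
q=2: r=0, s=-102, t=193   [193*(-102) + 102*(193) = 0]
GCD = 1 with t = -70, so 102*(-70) ≡ 1 (mod 193)
Inverse = -70 mod 193 = 123
Check: 102 * 123 = 12546 ≡ 1 (mod 193)

102^(-1) ≡ 123 (mod 193)


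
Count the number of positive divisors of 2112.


2112 = 2^6 × 3^1 × 11^1
d(2112) = (6+1) × (1+1) × (1+1) = 28

28 divisors


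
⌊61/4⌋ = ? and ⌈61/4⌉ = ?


61/4 = 15.2500
floor = 15
ceil = 16

floor = 15, ceil = 16


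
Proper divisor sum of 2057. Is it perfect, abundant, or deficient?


Proper divisors: 1, 11, 17, 121, 187
Sum = 1 + 11 + 17 + 121 + 187 = 337
337 < 2057 → deficient

s(2057) = 337 (deficient)


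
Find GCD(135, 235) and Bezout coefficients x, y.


Tabular extended Euclidean (each row: r = 135*s + 235*t):
r=135, s=1, t=0
r=235, s=0, t=1
q=0: r=135, s=1, t=0   [135*(1) + 235*(0) = 135]
q=1: r=100, s=-1, t=1   [135*(-1) + 235*(1) = 100]
q=1: r=35, s=2, t=-1   [135*(2) + 235*(-1) = 35]
q=2: r=30, s=-5, t=3   [135*(-5) + 235*(3) = 30]
q=1: r=5, s=7, t=-4   [135*(7) + 235*(-4) = 5]
q=6: r=0, s=-47, t=27   [135*(-47) + 235*(27) = 0]
GCD = 5; from the row with r=5: x=7, y=-4
Check: 135*(7) + 235*(-4) = 945 - 940 = 5

GCD = 5, x = 7, y = -4


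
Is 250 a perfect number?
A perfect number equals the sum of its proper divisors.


Proper divisors of 250: 1, 2, 5, 10, 25, 50, 125
Sum = 1 + 2 + 5 + 10 + 25 + 50 + 125 = 218

No, 250 is not perfect (218 ≠ 250)


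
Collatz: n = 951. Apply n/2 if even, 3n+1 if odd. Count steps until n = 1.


951 → 2854 → 1427 → 4282 → 2141 → 6424 → 3212 → 1606 → 803 → 2410 → 1205 → 3616 → 1808 → 904 → 452 → 226 → 113 → 340 → 170 → 85 → 256 → 128 → 64 → 32 → 16 → 8 → 4 → 2 → 1
Total steps = 28

28 steps


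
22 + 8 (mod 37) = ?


22 + 8 = 30
30 mod 37 = 30


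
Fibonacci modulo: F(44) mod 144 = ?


F(k) mod 144 for k=1..44:
1, 1, 2, 3, 5, 8, 13, 21, 34, 55, 89, 0, 89, 89, 34, 123, 13, 136, 5, 141, 2, 143, 1, 0, 1, 1, 2, 3, 5, 8, 13, 21, 34, 55, 89, 0, 89, 89, 34, 123, 13, 136, 5, 141
F(44) mod 144 = 141


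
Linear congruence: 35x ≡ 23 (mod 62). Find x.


GCD(35, 62) = 1, unique solution
a^(-1) mod 62 = 39
x = 39 * 23 mod 62 = 29

x ≡ 29 (mod 62)


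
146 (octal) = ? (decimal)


146 (base 8) = 102 (decimal)
102 (decimal) = 102 (base 10)


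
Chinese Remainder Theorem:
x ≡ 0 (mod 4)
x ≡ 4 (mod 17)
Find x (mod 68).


M = 4*17 = 68
M1 = M/4 = 17, M2 = M/17 = 4
M1^(-1) mod 4 = 1, M2^(-1) mod 17 = 13
x = 0*17*1 + 4*4*13 = 208
208 mod 68 = 4
Check: 4 mod 4 = 0 ✓, 4 mod 17 = 4 ✓

x ≡ 4 (mod 68)


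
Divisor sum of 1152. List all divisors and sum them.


Divisors of 1152: 1, 2, 3, 4, 6, 8, 9, 12, 16, 18, 24, 32, 36, 48, 64, 72, 96, 128, 144, 192, 288, 384, 576, 1152
Sum = 1 + 2 + 3 + 4 + 6 + 8 + 9 + 12 + 16 + 18 + 24 + 32 + 36 + 48 + 64 + 72 + 96 + 128 + 144 + 192 + 288 + 384 + 576 + 1152 = 3315

σ(1152) = 3315


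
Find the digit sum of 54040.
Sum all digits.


5 + 4 + 0 + 4 + 0 = 13


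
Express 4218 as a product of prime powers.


4218 / 2 = 2109
2109 / 3 = 703
703 / 19 = 37
37 / 37 = 1
4218 = 2 × 3 × 19 × 37


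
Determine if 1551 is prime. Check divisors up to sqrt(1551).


1551 / 3 = 517 (exact division)
1551 is NOT prime.

No, 1551 is not prime


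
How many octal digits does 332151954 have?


332151954 in base 8 = 2363036222
Number of digits = 10

10 digits (base 8)


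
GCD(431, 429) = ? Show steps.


431 = 1 * 429 + 2
429 = 214 * 2 + 1
2 = 2 * 1 + 0
GCD = 1


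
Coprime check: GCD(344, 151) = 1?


Euclidean algorithm:
344 = 2 * 151 + 42
151 = 3 * 42 + 25
42 = 1 * 25 + 17
25 = 1 * 17 + 8
17 = 2 * 8 + 1
8 = 8 * 1 + 0
GCD(344, 151) = 1

Yes, coprime (GCD = 1)


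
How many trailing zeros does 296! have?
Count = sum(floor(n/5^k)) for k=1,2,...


floor(296/5) = 59
floor(296/25) = 11
floor(296/125) = 2
Total = 72

72 trailing zeros


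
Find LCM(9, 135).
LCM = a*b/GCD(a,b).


GCD(9, 135) = 9
LCM = 9*135/9 = 1215/9 = 135

LCM = 135


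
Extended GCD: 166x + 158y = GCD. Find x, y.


Tabular extended Euclidean (each row: r = 166*s + 158*t):
r=166, s=1, t=0
r=158, s=0, t=1
q=1: r=8, s=1, t=-1   [166*(1) + 158*(-1) = 8]
q=19: r=6, s=-19, t=20   [166*(-19) + 158*(20) = 6]
q=1: r=2, s=20, t=-21   [166*(20) + 158*(-21) = 2]
q=3: r=0, s=-79, t=83   [166*(-79) + 158*(83) = 0]
GCD = 2; from the row with r=2: x=20, y=-21
Check: 166*(20) + 158*(-21) = 3320 - 3318 = 2

GCD = 2, x = 20, y = -21


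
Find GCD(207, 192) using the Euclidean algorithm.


207 = 1 * 192 + 15
192 = 12 * 15 + 12
15 = 1 * 12 + 3
12 = 4 * 3 + 0
GCD = 3


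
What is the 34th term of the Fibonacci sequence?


Sequence: 1, 1, 2, 3, 5, 8, 13, 21, 34, 55, 89, 144, 233, 377, 610, 987, 1597, 2584, 4181, 6765, 10946, 17711, 28657, 46368, 75025, 121393, 196418, 317811, 514229, 832040, 1346269, 2178309, 3524578, 5702887
F(34) = 5702887


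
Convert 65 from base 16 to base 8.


65 (base 16) = 101 (decimal)
101 (decimal) = 145 (base 8)


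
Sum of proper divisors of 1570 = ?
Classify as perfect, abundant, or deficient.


Proper divisors: 1, 2, 5, 10, 157, 314, 785
Sum = 1 + 2 + 5 + 10 + 157 + 314 + 785 = 1274
1274 < 1570 → deficient

s(1570) = 1274 (deficient)


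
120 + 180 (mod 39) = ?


120 + 180 = 300
300 mod 39 = 27


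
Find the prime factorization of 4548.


4548 / 2 = 2274
2274 / 2 = 1137
1137 / 3 = 379
379 / 379 = 1
4548 = 2^2 × 3 × 379


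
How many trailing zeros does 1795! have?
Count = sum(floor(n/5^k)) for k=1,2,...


floor(1795/5) = 359
floor(1795/25) = 71
floor(1795/125) = 14
floor(1795/625) = 2
Total = 446

446 trailing zeros


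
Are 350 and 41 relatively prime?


Euclidean algorithm:
350 = 8 * 41 + 22
41 = 1 * 22 + 19
22 = 1 * 19 + 3
19 = 6 * 3 + 1
3 = 3 * 1 + 0
GCD(350, 41) = 1

Yes, coprime (GCD = 1)


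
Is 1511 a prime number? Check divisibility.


Check divisors up to sqrt(1511) = 38.8716
No divisors found.
1511 is prime.

Yes, 1511 is prime


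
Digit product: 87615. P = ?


8 × 7 × 6 × 1 × 5 = 1680


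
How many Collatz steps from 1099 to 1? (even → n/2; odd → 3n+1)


1099 → 3298 → 1649 → 4948 → 2474 → 1237 → 3712 → 1856 → 928 → 464 → 232 → 116 → 58 → 29 → 88 → 44 → 22 → 11 → 34 → 17 → 52 → 26 → 13 → 40 → 20 → 10 → 5 → 16 → 8 → 4 → 2 → 1
Total steps = 31

31 steps


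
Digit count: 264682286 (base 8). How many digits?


264682286 in base 8 = 1761535456
Number of digits = 10

10 digits (base 8)


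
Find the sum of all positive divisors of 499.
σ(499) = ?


Divisors of 499: 1, 499
Sum = 1 + 499 = 500

σ(499) = 500


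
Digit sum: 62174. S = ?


6 + 2 + 1 + 7 + 4 = 20


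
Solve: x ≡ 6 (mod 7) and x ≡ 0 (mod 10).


M = 7*10 = 70
M1 = M/7 = 10, M2 = M/10 = 7
M1^(-1) mod 7 = 5, M2^(-1) mod 10 = 3
x = 6*10*5 + 0*7*3 = 300
300 mod 70 = 20
Check: 20 mod 7 = 6 ✓, 20 mod 10 = 0 ✓

x ≡ 20 (mod 70)


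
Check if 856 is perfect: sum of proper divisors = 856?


Proper divisors of 856: 1, 2, 4, 8, 107, 214, 428
Sum = 1 + 2 + 4 + 8 + 107 + 214 + 428 = 764

No, 856 is not perfect (764 ≠ 856)


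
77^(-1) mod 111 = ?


Use the extended Euclidean algorithm on (111, 77); each row r = 111*s + 77*t:
r=111, s=1, t=0
r=77, s=0, t=1
q=1: r=34, s=1, t=-1   [111*(1) + 77*(-1) = 34]
q=2: r=9, s=-2, t=3   [111*(-2) + 77*(3) = 9]
q=3: r=7, s=7, t=-10   [111*(7) + 77*(-10) = 7]
q=1: r=2, s=-9, t=13   [111*(-9) + 77*(13) = 2]
q=3: r=1, s=34, t=-49   [111*(34) + 77*(-49) = 1]
q=2: r=0, s=-77, t=111   [111*(-77) + 77*(111) = 0]
GCD = 1 with t = -49, so 77*(-49) ≡ 1 (mod 111)
Inverse = -49 mod 111 = 62
Check: 77 * 62 = 4774 ≡ 1 (mod 111)

77^(-1) ≡ 62 (mod 111)


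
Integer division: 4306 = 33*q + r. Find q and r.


4306 = 33 * 130 + 16
Check: 4290 + 16 = 4306

q = 130, r = 16


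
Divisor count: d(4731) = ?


4731 = 3^1 × 19^1 × 83^1
d(4731) = (1+1) × (1+1) × (1+1) = 8

8 divisors


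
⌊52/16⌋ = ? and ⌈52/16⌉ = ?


52/16 = 3.2500
floor = 3
ceil = 4

floor = 3, ceil = 4


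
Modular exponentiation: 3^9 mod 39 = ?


3^1 mod 39 = 3
3^2 mod 39 = 9
3^3 mod 39 = 27
3^4 mod 39 = 3
3^5 mod 39 = 9
3^6 mod 39 = 27
3^7 mod 39 = 3
3^8 mod 39 = 9
3^9 mod 39 = 27


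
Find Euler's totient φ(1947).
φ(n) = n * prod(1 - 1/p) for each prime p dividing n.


1947 = 3 × 11 × 59
Prime factors: 3, 11, 59
φ(1947) = 1947 × (1-1/3) × (1-1/11) × (1-1/59)
= 1947 × 2/3 × 10/11 × 58/59 = 1160

φ(1947) = 1160


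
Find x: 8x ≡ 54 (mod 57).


GCD(8, 57) = 1, unique solution
a^(-1) mod 57 = 50
x = 50 * 54 mod 57 = 21

x ≡ 21 (mod 57)


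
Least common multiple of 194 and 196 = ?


GCD(194, 196) = 2
LCM = 194*196/2 = 38024/2 = 19012

LCM = 19012


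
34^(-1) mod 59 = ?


Use the extended Euclidean algorithm on (59, 34); each row r = 59*s + 34*t:
r=59, s=1, t=0
r=34, s=0, t=1
q=1: r=25, s=1, t=-1   [59*(1) + 34*(-1) = 25]
q=1: r=9, s=-1, t=2   [59*(-1) + 34*(2) = 9]
q=2: r=7, s=3, t=-5   [59*(3) + 34*(-5) = 7]
q=1: r=2, s=-4, t=7   [59*(-4) + 34*(7) = 2]
q=3: r=1, s=15, t=-26   [59*(15) + 34*(-26) = 1]
q=2: r=0, s=-34, t=59   [59*(-34) + 34*(59) = 0]
GCD = 1 with t = -26, so 34*(-26) ≡ 1 (mod 59)
Inverse = -26 mod 59 = 33
Check: 34 * 33 = 1122 ≡ 1 (mod 59)

34^(-1) ≡ 33 (mod 59)


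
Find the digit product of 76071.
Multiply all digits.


7 × 6 × 0 × 7 × 1 = 0


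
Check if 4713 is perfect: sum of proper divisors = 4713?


Proper divisors of 4713: 1, 3, 1571
Sum = 1 + 3 + 1571 = 1575

No, 4713 is not perfect (1575 ≠ 4713)


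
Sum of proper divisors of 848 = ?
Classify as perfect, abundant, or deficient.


Proper divisors: 1, 2, 4, 8, 16, 53, 106, 212, 424
Sum = 1 + 2 + 4 + 8 + 16 + 53 + 106 + 212 + 424 = 826
826 < 848 → deficient

s(848) = 826 (deficient)


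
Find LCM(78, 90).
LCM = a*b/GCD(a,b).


GCD(78, 90) = 6
LCM = 78*90/6 = 7020/6 = 1170

LCM = 1170


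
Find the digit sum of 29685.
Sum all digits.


2 + 9 + 6 + 8 + 5 = 30


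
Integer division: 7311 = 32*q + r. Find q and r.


7311 = 32 * 228 + 15
Check: 7296 + 15 = 7311

q = 228, r = 15


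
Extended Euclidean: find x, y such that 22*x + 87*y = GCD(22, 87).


Tabular extended Euclidean (each row: r = 22*s + 87*t):
r=22, s=1, t=0
r=87, s=0, t=1
q=0: r=22, s=1, t=0   [22*(1) + 87*(0) = 22]
q=3: r=21, s=-3, t=1   [22*(-3) + 87*(1) = 21]
q=1: r=1, s=4, t=-1   [22*(4) + 87*(-1) = 1]
q=21: r=0, s=-87, t=22   [22*(-87) + 87*(22) = 0]
GCD = 1; from the row with r=1: x=4, y=-1
Check: 22*(4) + 87*(-1) = 88 - 87 = 1

GCD = 1, x = 4, y = -1


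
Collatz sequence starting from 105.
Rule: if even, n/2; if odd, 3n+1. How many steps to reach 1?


105 → 316 → 158 → 79 → 238 → 119 → 358 → 179 → 538 → 269 → 808 → 404 → 202 → 101 → 304 → 152 → 76 → 38 → 19 → 58 → 29 → 88 → 44 → 22 → 11 → 34 → 17 → 52 → 26 → 13 → 40 → 20 → 10 → 5 → 16 → 8 → 4 → 2 → 1
Total steps = 38

38 steps


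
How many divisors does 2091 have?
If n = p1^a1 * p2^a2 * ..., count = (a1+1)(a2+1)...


2091 = 3^1 × 17^1 × 41^1
d(2091) = (1+1) × (1+1) × (1+1) = 8

8 divisors


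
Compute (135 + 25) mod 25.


135 + 25 = 160
160 mod 25 = 10


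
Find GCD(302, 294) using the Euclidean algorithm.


302 = 1 * 294 + 8
294 = 36 * 8 + 6
8 = 1 * 6 + 2
6 = 3 * 2 + 0
GCD = 2


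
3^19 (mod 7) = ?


3^1 mod 7 = 3
3^2 mod 7 = 2
3^3 mod 7 = 6
3^4 mod 7 = 4
3^5 mod 7 = 5
3^6 mod 7 = 1
3^7 mod 7 = 3
3^8 mod 7 = 2
3^9 mod 7 = 6
3^10 mod 7 = 4
3^11 mod 7 = 5
3^12 mod 7 = 1
3^13 mod 7 = 3
3^14 mod 7 = 2
3^15 mod 7 = 6
3^16 mod 7 = 4
3^17 mod 7 = 5
3^18 mod 7 = 1
3^19 mod 7 = 3


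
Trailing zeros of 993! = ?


floor(993/5) = 198
floor(993/25) = 39
floor(993/125) = 7
floor(993/625) = 1
Total = 245

245 trailing zeros


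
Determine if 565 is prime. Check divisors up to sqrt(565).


565 / 5 = 113 (exact division)
565 is NOT prime.

No, 565 is not prime


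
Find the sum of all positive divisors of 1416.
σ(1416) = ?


Divisors of 1416: 1, 2, 3, 4, 6, 8, 12, 24, 59, 118, 177, 236, 354, 472, 708, 1416
Sum = 1 + 2 + 3 + 4 + 6 + 8 + 12 + 24 + 59 + 118 + 177 + 236 + 354 + 472 + 708 + 1416 = 3600

σ(1416) = 3600


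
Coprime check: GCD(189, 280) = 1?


Euclidean algorithm:
280 = 1 * 189 + 91
189 = 2 * 91 + 7
91 = 13 * 7 + 0
GCD(189, 280) = 7

No, not coprime (GCD = 7)


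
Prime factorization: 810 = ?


810 / 2 = 405
405 / 3 = 135
135 / 3 = 45
45 / 3 = 15
15 / 3 = 5
5 / 5 = 1
810 = 2 × 3^4 × 5


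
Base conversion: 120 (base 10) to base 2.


120 (base 10) = 120 (decimal)
120 (decimal) = 1111000 (base 2)


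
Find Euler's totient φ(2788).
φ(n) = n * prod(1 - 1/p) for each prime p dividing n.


2788 = 2^2 × 17 × 41
Prime factors: 2, 17, 41
φ(2788) = 2788 × (1-1/2) × (1-1/17) × (1-1/41)
= 2788 × 1/2 × 16/17 × 40/41 = 1280

φ(2788) = 1280


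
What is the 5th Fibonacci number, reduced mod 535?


F(k) mod 535 for k=1..5:
1, 1, 2, 3, 5
F(5) mod 535 = 5


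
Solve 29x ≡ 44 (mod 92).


GCD(29, 92) = 1, unique solution
a^(-1) mod 92 = 73
x = 73 * 44 mod 92 = 84

x ≡ 84 (mod 92)


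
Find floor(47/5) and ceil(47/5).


47/5 = 9.4000
floor = 9
ceil = 10

floor = 9, ceil = 10


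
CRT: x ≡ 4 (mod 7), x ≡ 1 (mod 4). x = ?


M = 7*4 = 28
M1 = M/7 = 4, M2 = M/4 = 7
M1^(-1) mod 7 = 2, M2^(-1) mod 4 = 3
x = 4*4*2 + 1*7*3 = 53
53 mod 28 = 25
Check: 25 mod 7 = 4 ✓, 25 mod 4 = 1 ✓

x ≡ 25 (mod 28)


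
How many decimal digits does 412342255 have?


412342255 has 9 digits in base 10
floor(log10(412342255)) + 1 = floor(8.6153) + 1 = 9

9 digits (base 10)


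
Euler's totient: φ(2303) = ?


2303 = 7^2 × 47
Prime factors: 7, 47
φ(2303) = 2303 × (1-1/7) × (1-1/47)
= 2303 × 6/7 × 46/47 = 1932

φ(2303) = 1932


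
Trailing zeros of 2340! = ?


floor(2340/5) = 468
floor(2340/25) = 93
floor(2340/125) = 18
floor(2340/625) = 3
Total = 582

582 trailing zeros


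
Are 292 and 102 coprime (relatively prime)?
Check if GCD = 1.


Euclidean algorithm:
292 = 2 * 102 + 88
102 = 1 * 88 + 14
88 = 6 * 14 + 4
14 = 3 * 4 + 2
4 = 2 * 2 + 0
GCD(292, 102) = 2

No, not coprime (GCD = 2)


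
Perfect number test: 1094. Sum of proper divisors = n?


Proper divisors of 1094: 1, 2, 547
Sum = 1 + 2 + 547 = 550

No, 1094 is not perfect (550 ≠ 1094)


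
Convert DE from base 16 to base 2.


DE (base 16) = 222 (decimal)
222 (decimal) = 11011110 (base 2)


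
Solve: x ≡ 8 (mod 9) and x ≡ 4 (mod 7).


M = 9*7 = 63
M1 = M/9 = 7, M2 = M/7 = 9
M1^(-1) mod 9 = 4, M2^(-1) mod 7 = 4
x = 8*7*4 + 4*9*4 = 368
368 mod 63 = 53
Check: 53 mod 9 = 8 ✓, 53 mod 7 = 4 ✓

x ≡ 53 (mod 63)


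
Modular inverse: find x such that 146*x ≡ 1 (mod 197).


Use the extended Euclidean algorithm on (197, 146); each row r = 197*s + 146*t:
r=197, s=1, t=0
r=146, s=0, t=1
q=1: r=51, s=1, t=-1   [197*(1) + 146*(-1) = 51]
q=2: r=44, s=-2, t=3   [197*(-2) + 146*(3) = 44]
q=1: r=7, s=3, t=-4   [197*(3) + 146*(-4) = 7]
q=6: r=2, s=-20, t=27   [197*(-20) + 146*(27) = 2]
q=3: r=1, s=63, t=-85   [197*(63) + 146*(-85) = 1]
q=2: r=0, s=-146, t=197   [197*(-146) + 146*(197) = 0]
GCD = 1 with t = -85, so 146*(-85) ≡ 1 (mod 197)
Inverse = -85 mod 197 = 112
Check: 146 * 112 = 16352 ≡ 1 (mod 197)

146^(-1) ≡ 112 (mod 197)


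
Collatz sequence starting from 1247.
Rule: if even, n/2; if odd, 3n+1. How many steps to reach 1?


1247 → 3742 → 1871 → 5614 → 2807 → 8422 → 4211 → 12634 → 6317 → 18952 → 9476 → 4738 → 2369 → 7108 → 3554 → 1777 → 5332 → 2666 → 1333 → 4000 → 2000 → 1000 → 500 → 250 → 125 → 376 → 188 → 94 → 47 → 142 → 71 → 214 → 107 → 322 → 161 → 484 → 242 → 121 → 364 → 182 → 91 → 274 → 137 → 412 → 206 → 103 → 310 → 155 → 466 → 233 → 700 → 350 → 175 → 526 → 263 → 790 → 395 → 1186 → 593 → 1780 → 890 → 445 → 1336 → 668 → 334 → 167 → 502 → 251 → 754 → 377 → 1132 → 566 → 283 → 850 → 425 → 1276 → 638 → 319 → 958 → 479 → 1438 → 719 → 2158 → 1079 → 3238 → 1619 → 4858 → 2429 → 7288 → 3644 → 1822 → 911 → 2734 → 1367 → 4102 → 2051 → 6154 → 3077 → 9232 → 4616 → 2308 → 1154 → 577 → 1732 → 866 → 433 → 1300 → 650 → 325 → 976 → 488 → 244 → 122 → 61 → 184 → 92 → 46 → 23 → 70 → 35 → 106 → 53 → 160 → 80 → 40 → 20 → 10 → 5 → 16 → 8 → 4 → 2 → 1
Total steps = 132

132 steps


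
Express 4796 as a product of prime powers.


4796 / 2 = 2398
2398 / 2 = 1199
1199 / 11 = 109
109 / 109 = 1
4796 = 2^2 × 11 × 109


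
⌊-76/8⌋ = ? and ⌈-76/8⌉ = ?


-76/8 = -9.5000
floor = -10
ceil = -9

floor = -10, ceil = -9


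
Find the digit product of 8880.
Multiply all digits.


8 × 8 × 8 × 0 = 0


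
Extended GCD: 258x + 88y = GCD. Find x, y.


Tabular extended Euclidean (each row: r = 258*s + 88*t):
r=258, s=1, t=0
r=88, s=0, t=1
q=2: r=82, s=1, t=-2   [258*(1) + 88*(-2) = 82]
q=1: r=6, s=-1, t=3   [258*(-1) + 88*(3) = 6]
q=13: r=4, s=14, t=-41   [258*(14) + 88*(-41) = 4]
q=1: r=2, s=-15, t=44   [258*(-15) + 88*(44) = 2]
q=2: r=0, s=44, t=-129   [258*(44) + 88*(-129) = 0]
GCD = 2; from the row with r=2: x=-15, y=44
Check: 258*(-15) + 88*(44) = -3870 + 3872 = 2

GCD = 2, x = -15, y = 44


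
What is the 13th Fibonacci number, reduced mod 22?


F(k) mod 22 for k=1..13:
1, 1, 2, 3, 5, 8, 13, 21, 12, 11, 1, 12, 13
F(13) mod 22 = 13


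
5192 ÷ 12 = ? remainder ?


5192 = 12 * 432 + 8
Check: 5184 + 8 = 5192

q = 432, r = 8


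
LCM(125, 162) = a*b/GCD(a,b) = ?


GCD(125, 162) = 1
LCM = 125*162/1 = 20250/1 = 20250

LCM = 20250


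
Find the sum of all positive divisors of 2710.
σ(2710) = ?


Divisors of 2710: 1, 2, 5, 10, 271, 542, 1355, 2710
Sum = 1 + 2 + 5 + 10 + 271 + 542 + 1355 + 2710 = 4896

σ(2710) = 4896
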